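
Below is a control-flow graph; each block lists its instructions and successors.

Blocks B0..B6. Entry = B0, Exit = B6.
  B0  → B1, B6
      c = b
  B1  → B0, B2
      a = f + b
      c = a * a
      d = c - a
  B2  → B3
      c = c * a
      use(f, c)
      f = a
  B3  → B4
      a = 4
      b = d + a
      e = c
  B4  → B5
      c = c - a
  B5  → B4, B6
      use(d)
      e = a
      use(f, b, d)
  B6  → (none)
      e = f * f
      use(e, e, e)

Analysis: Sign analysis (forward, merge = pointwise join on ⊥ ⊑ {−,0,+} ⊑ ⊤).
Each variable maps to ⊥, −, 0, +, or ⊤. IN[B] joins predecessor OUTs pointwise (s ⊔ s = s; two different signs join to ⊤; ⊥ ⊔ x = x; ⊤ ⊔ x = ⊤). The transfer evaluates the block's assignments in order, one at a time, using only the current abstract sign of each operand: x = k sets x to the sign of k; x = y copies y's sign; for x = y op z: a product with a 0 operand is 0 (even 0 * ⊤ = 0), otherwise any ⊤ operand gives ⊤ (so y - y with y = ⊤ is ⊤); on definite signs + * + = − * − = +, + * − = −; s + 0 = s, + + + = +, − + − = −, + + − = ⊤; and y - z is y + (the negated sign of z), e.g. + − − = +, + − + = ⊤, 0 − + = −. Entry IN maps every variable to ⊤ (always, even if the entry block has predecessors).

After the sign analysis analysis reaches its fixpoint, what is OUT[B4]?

Answer: {a: +, b: ⊤, c: ⊤, d: ⊤, e: ⊤, f: ⊤}

Trace:
Converged values:
  B0:  IN=(all ⊤)  OUT=(all ⊤)
  B1:  IN=(all ⊤)  OUT=(all ⊤)
  B2:  IN=(all ⊤)  OUT=(all ⊤)
  B3:  IN=(all ⊤)  OUT={a:+; rest ⊤}
  B4:  IN={a:+; rest ⊤}  OUT={a:+; rest ⊤}
  B5:  IN={a:+; rest ⊤}  OUT={a:+, e:+; rest ⊤}
  B6:  IN=(all ⊤)  OUT=(all ⊤)

Merge at B4: IN[B4] = OUT[B3] ⊔ OUT[B5] = {a: +, b: ⊤, c: ⊤, d: ⊤, e: ⊤, f: ⊤}
Applying B4's transfer function to that IN value gives OUT[B4] (row B4 above).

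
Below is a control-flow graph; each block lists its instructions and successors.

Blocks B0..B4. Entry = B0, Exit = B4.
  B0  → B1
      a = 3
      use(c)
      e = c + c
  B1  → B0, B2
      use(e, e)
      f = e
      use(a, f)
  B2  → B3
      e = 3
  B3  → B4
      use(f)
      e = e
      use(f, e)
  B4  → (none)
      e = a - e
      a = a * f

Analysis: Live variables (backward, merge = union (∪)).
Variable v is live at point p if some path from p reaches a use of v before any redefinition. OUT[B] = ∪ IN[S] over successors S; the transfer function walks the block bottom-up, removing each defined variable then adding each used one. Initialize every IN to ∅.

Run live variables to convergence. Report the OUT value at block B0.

Answer: {a, c, e}

Derivation:
Per-block solution:
  B0:  IN={c}  OUT={a, c, e}
  B1:  IN={a, c, e}  OUT={a, c, f}
  B2:  IN={a, f}  OUT={a, e, f}
  B3:  IN={a, e, f}  OUT={a, e, f}
  B4:  IN={a, e, f}  OUT={}

Merge at B0: OUT[B0] = IN[B1] = {a, c, e}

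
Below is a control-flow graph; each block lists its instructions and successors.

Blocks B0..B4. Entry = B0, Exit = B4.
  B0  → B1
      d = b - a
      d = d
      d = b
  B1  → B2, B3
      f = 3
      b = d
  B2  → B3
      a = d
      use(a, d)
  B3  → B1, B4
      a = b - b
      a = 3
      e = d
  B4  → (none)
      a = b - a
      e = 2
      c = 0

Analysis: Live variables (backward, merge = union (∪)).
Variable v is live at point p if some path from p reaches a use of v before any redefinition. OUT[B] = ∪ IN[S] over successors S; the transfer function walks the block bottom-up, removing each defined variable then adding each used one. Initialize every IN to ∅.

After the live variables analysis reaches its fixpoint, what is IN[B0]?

Answer: {a, b}

Derivation:
Fixpoint table:
  B0:   IN={a, b}   OUT={d}
  B1:   IN={d}   OUT={b, d}
  B2:   IN={b, d}   OUT={b, d}
  B3:   IN={b, d}   OUT={a, b, d}
  B4:   IN={a, b}   OUT={}

Merge at B0: OUT[B0] = IN[B1] = {d}
Applying B0's transfer function to that OUT value gives IN[B0] (row B0 above).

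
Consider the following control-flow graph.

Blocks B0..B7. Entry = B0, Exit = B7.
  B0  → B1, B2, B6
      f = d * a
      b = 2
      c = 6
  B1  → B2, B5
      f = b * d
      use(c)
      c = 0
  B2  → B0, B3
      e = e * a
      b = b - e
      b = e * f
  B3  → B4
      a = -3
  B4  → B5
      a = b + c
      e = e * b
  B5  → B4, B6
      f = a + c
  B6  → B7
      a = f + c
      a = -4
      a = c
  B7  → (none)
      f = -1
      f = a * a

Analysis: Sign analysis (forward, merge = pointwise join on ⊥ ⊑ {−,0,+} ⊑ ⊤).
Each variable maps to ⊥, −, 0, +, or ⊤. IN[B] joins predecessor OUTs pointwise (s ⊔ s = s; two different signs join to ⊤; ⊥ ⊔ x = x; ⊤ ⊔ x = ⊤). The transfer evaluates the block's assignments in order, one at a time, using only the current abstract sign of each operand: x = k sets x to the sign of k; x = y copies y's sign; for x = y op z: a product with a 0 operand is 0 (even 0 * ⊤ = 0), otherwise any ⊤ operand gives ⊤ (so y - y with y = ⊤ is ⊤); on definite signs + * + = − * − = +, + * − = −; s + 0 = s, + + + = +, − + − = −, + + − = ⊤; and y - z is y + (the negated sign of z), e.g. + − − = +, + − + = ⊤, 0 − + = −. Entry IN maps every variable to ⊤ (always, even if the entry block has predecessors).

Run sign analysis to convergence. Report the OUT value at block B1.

Per-block solution:
  B0:  IN=(all ⊤)  OUT={b:+, c:+; rest ⊤}
  B1:  IN={b:+, c:+; rest ⊤}  OUT={b:+, c:0; rest ⊤}
  B2:  IN={b:+; rest ⊤}  OUT=(all ⊤)
  B3:  IN=(all ⊤)  OUT={a:-; rest ⊤}
  B4:  IN=(all ⊤)  OUT=(all ⊤)
  B5:  IN=(all ⊤)  OUT=(all ⊤)
  B6:  IN=(all ⊤)  OUT=(all ⊤)
  B7:  IN=(all ⊤)  OUT=(all ⊤)

Merge at B1: IN[B1] = OUT[B0] = {a: ⊤, b: +, c: +, d: ⊤, e: ⊤, f: ⊤}
Applying B1's transfer function to that IN value gives OUT[B1] (row B1 above).

Answer: {a: ⊤, b: +, c: 0, d: ⊤, e: ⊤, f: ⊤}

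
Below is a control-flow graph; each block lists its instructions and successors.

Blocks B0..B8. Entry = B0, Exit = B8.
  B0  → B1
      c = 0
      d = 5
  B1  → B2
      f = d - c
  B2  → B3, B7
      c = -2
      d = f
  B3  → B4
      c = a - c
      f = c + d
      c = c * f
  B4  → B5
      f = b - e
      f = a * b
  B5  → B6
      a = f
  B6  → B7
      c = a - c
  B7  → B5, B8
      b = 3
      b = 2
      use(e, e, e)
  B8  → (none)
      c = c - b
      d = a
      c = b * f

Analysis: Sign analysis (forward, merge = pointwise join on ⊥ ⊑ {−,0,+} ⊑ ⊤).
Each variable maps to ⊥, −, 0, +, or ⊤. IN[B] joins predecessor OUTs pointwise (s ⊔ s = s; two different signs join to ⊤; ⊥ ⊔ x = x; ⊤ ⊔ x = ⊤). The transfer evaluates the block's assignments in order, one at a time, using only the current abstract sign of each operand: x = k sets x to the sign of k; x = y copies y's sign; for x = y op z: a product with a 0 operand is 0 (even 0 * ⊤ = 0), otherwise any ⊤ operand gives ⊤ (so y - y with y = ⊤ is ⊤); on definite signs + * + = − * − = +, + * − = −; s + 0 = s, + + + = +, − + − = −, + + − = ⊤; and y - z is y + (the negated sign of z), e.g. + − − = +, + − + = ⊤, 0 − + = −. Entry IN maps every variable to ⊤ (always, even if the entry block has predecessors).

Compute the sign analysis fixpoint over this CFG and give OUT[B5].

Converged values:
  B0:  IN=(all ⊤)  OUT={c:0, d:+; rest ⊤}
  B1:  IN={c:0, d:+; rest ⊤}  OUT={c:0, d:+, f:+; rest ⊤}
  B2:  IN={c:0, d:+, f:+; rest ⊤}  OUT={c:-, d:+, f:+; rest ⊤}
  B3:  IN={c:-, d:+, f:+; rest ⊤}  OUT={d:+; rest ⊤}
  B4:  IN={d:+; rest ⊤}  OUT={d:+; rest ⊤}
  B5:  IN={d:+; rest ⊤}  OUT={d:+; rest ⊤}
  B6:  IN={d:+; rest ⊤}  OUT={d:+; rest ⊤}
  B7:  IN={d:+; rest ⊤}  OUT={b:+, d:+; rest ⊤}
  B8:  IN={b:+, d:+; rest ⊤}  OUT={b:+; rest ⊤}

Merge at B5: IN[B5] = OUT[B4] ⊔ OUT[B7] = {a: ⊤, b: ⊤, c: ⊤, d: +, e: ⊤, f: ⊤}
Applying B5's transfer function to that IN value gives OUT[B5] (row B5 above).

Answer: {a: ⊤, b: ⊤, c: ⊤, d: +, e: ⊤, f: ⊤}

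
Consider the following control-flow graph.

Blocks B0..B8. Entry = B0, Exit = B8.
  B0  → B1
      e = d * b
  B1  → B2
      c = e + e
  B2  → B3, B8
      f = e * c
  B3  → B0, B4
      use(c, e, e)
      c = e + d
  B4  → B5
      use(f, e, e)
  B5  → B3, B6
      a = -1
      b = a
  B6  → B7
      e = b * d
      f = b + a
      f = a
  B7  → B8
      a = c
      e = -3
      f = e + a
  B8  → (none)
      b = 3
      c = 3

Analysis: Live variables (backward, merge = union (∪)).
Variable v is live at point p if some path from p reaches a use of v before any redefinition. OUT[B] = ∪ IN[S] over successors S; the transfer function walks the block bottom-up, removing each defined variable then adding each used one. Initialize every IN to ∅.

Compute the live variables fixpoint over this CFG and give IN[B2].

Answer: {b, c, d, e}

Trace:
Per-block solution:
  B0:  IN={b, d}  OUT={b, d, e}
  B1:  IN={b, d, e}  OUT={b, c, d, e}
  B2:  IN={b, c, d, e}  OUT={b, c, d, e, f}
  B3:  IN={b, c, d, e, f}  OUT={b, c, d, e, f}
  B4:  IN={c, d, e, f}  OUT={c, d, e, f}
  B5:  IN={c, d, e, f}  OUT={a, b, c, d, e, f}
  B6:  IN={a, b, c, d}  OUT={c}
  B7:  IN={c}  OUT={}
  B8:  IN={}  OUT={}

Merge at B2: OUT[B2] = IN[B3] ⊔ IN[B8] = {b, c, d, e, f}
Applying B2's transfer function to that OUT value gives IN[B2] (row B2 above).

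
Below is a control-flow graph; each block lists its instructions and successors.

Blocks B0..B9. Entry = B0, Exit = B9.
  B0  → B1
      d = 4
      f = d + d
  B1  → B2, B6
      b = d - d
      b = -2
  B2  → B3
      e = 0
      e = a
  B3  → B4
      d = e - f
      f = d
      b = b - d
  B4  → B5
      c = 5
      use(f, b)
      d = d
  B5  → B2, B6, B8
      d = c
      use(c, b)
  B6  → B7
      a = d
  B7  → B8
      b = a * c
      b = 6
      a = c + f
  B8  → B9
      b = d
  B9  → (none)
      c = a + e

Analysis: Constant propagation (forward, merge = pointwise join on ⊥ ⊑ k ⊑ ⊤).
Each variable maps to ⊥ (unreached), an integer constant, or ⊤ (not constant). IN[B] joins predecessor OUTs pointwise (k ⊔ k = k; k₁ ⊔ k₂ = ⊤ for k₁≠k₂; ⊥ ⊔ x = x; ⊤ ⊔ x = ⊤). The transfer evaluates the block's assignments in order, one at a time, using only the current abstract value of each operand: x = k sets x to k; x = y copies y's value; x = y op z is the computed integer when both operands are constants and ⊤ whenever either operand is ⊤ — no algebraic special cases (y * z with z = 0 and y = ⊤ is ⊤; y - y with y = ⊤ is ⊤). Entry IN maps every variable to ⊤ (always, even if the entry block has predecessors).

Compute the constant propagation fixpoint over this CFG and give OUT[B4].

Answer: {a: ⊤, b: ⊤, c: 5, d: ⊤, e: ⊤, f: ⊤}

Derivation:
Fixpoint table:
  B0:  IN=(all ⊤)  OUT={d:4, f:8; rest ⊤}
  B1:  IN={d:4, f:8; rest ⊤}  OUT={b:-2, d:4, f:8; rest ⊤}
  B2:  IN=(all ⊤)  OUT=(all ⊤)
  B3:  IN=(all ⊤)  OUT=(all ⊤)
  B4:  IN=(all ⊤)  OUT={c:5; rest ⊤}
  B5:  IN={c:5; rest ⊤}  OUT={c:5, d:5; rest ⊤}
  B6:  IN=(all ⊤)  OUT=(all ⊤)
  B7:  IN=(all ⊤)  OUT={b:6; rest ⊤}
  B8:  IN=(all ⊤)  OUT=(all ⊤)
  B9:  IN=(all ⊤)  OUT=(all ⊤)

Merge at B4: IN[B4] = OUT[B3] = {a: ⊤, b: ⊤, c: ⊤, d: ⊤, e: ⊤, f: ⊤}
Applying B4's transfer function to that IN value gives OUT[B4] (row B4 above).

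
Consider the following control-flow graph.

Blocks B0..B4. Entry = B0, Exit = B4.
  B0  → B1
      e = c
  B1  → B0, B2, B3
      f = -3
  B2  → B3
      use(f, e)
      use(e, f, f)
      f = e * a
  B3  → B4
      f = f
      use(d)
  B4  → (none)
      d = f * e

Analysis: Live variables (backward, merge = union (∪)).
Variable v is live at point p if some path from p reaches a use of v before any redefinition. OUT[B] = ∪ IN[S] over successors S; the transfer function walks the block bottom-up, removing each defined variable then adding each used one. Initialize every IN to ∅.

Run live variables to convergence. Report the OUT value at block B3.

Answer: {e, f}

Derivation:
Per-block solution:
  B0:   IN={a, c, d}   OUT={a, c, d, e}
  B1:   IN={a, c, d, e}   OUT={a, c, d, e, f}
  B2:   IN={a, d, e, f}   OUT={d, e, f}
  B3:   IN={d, e, f}   OUT={e, f}
  B4:   IN={e, f}   OUT={}

Merge at B3: OUT[B3] = IN[B4] = {e, f}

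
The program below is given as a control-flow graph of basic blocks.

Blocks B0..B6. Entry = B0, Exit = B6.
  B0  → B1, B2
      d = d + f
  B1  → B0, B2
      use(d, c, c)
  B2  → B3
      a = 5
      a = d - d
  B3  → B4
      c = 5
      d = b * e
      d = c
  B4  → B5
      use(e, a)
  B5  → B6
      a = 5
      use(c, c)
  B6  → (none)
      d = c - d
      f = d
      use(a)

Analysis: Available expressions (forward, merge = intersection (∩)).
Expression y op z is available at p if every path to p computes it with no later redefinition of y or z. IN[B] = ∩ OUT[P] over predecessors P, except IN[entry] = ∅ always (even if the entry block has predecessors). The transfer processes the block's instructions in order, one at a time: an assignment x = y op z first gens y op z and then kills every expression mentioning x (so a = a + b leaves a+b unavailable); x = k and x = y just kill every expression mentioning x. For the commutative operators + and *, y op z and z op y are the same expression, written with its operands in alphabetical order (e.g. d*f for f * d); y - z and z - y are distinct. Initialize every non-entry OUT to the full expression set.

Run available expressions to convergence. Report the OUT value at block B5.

Converged values:
  B0: | IN={} | OUT={}
  B1: | IN={} | OUT={}
  B2: | IN={} | OUT={d-d}
  B3: | IN={d-d} | OUT={b*e}
  B4: | IN={b*e} | OUT={b*e}
  B5: | IN={b*e} | OUT={b*e}
  B6: | IN={b*e} | OUT={b*e}

Merge at B5: IN[B5] = OUT[B4] = {b*e}
Applying B5's transfer function to that IN value gives OUT[B5] (row B5 above).

Answer: {b*e}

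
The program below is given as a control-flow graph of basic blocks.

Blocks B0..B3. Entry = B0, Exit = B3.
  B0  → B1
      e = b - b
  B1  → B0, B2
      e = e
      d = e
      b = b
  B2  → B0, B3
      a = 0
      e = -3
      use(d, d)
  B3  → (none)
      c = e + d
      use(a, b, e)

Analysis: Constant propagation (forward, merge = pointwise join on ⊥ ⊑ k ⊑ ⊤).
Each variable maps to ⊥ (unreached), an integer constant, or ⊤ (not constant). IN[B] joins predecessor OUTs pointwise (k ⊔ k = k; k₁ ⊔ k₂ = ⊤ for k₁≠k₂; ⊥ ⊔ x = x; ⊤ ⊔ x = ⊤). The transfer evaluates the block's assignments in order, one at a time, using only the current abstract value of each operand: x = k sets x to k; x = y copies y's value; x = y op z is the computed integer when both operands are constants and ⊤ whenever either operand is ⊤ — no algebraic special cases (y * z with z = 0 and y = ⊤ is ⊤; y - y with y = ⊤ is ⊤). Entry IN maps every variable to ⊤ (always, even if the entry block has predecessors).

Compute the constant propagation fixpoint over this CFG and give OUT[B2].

Per-block solution:
  B0: | IN=(all ⊤) | OUT=(all ⊤)
  B1: | IN=(all ⊤) | OUT=(all ⊤)
  B2: | IN=(all ⊤) | OUT={a:0, e:-3; rest ⊤}
  B3: | IN={a:0, e:-3; rest ⊤} | OUT={a:0, e:-3; rest ⊤}

Merge at B2: IN[B2] = OUT[B1] = {a: ⊤, b: ⊤, c: ⊤, d: ⊤, e: ⊤, f: ⊤}
Applying B2's transfer function to that IN value gives OUT[B2] (row B2 above).

Answer: {a: 0, b: ⊤, c: ⊤, d: ⊤, e: -3, f: ⊤}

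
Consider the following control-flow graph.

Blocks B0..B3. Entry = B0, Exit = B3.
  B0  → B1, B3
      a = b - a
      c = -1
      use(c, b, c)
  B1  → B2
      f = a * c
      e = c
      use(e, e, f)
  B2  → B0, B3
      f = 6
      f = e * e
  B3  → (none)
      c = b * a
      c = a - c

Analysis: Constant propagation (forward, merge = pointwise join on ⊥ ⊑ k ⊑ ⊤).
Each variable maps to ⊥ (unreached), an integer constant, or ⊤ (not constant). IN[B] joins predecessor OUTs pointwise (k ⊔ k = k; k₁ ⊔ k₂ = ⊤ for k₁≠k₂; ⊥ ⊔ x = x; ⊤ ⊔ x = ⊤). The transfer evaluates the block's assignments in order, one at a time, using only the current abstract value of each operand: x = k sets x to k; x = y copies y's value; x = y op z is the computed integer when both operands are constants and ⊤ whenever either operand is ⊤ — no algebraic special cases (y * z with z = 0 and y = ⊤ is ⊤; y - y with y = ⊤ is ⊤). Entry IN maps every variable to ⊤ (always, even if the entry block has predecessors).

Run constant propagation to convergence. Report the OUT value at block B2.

Fixpoint table:
  B0: | IN=(all ⊤) | OUT={c:-1; rest ⊤}
  B1: | IN={c:-1; rest ⊤} | OUT={c:-1, e:-1; rest ⊤}
  B2: | IN={c:-1, e:-1; rest ⊤} | OUT={c:-1, e:-1, f:1; rest ⊤}
  B3: | IN={c:-1; rest ⊤} | OUT=(all ⊤)

Merge at B2: IN[B2] = OUT[B1] = {a: ⊤, b: ⊤, c: -1, d: ⊤, e: -1, f: ⊤}
Applying B2's transfer function to that IN value gives OUT[B2] (row B2 above).

Answer: {a: ⊤, b: ⊤, c: -1, d: ⊤, e: -1, f: 1}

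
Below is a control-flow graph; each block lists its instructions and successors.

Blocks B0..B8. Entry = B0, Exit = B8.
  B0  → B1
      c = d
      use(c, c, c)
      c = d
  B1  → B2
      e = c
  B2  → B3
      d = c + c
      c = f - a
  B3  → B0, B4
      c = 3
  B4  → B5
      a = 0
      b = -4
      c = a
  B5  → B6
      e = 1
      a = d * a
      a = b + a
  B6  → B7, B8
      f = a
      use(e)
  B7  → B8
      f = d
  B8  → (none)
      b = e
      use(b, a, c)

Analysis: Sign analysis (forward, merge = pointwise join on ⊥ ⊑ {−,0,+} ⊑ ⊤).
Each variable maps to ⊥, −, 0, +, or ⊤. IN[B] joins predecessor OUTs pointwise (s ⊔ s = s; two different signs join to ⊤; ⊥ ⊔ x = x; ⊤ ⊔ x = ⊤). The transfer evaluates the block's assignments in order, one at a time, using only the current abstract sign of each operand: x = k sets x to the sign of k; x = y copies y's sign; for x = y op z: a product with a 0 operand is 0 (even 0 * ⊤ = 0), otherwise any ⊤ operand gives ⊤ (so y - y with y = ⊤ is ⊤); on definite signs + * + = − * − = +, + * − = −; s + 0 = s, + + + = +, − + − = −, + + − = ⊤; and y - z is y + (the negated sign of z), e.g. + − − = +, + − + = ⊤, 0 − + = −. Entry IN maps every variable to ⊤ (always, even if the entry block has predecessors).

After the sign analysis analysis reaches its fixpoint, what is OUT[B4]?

Fixpoint table:
  B0:  IN=(all ⊤)  OUT=(all ⊤)
  B1:  IN=(all ⊤)  OUT=(all ⊤)
  B2:  IN=(all ⊤)  OUT=(all ⊤)
  B3:  IN=(all ⊤)  OUT={c:+; rest ⊤}
  B4:  IN={c:+; rest ⊤}  OUT={a:0, b:-, c:0; rest ⊤}
  B5:  IN={a:0, b:-, c:0; rest ⊤}  OUT={a:-, b:-, c:0, e:+; rest ⊤}
  B6:  IN={a:-, b:-, c:0, e:+; rest ⊤}  OUT={a:-, b:-, c:0, e:+, f:-; rest ⊤}
  B7:  IN={a:-, b:-, c:0, e:+, f:-; rest ⊤}  OUT={a:-, b:-, c:0, e:+; rest ⊤}
  B8:  IN={a:-, b:-, c:0, e:+; rest ⊤}  OUT={a:-, b:+, c:0, e:+; rest ⊤}

Merge at B4: IN[B4] = OUT[B3] = {a: ⊤, b: ⊤, c: +, d: ⊤, e: ⊤, f: ⊤}
Applying B4's transfer function to that IN value gives OUT[B4] (row B4 above).

Answer: {a: 0, b: -, c: 0, d: ⊤, e: ⊤, f: ⊤}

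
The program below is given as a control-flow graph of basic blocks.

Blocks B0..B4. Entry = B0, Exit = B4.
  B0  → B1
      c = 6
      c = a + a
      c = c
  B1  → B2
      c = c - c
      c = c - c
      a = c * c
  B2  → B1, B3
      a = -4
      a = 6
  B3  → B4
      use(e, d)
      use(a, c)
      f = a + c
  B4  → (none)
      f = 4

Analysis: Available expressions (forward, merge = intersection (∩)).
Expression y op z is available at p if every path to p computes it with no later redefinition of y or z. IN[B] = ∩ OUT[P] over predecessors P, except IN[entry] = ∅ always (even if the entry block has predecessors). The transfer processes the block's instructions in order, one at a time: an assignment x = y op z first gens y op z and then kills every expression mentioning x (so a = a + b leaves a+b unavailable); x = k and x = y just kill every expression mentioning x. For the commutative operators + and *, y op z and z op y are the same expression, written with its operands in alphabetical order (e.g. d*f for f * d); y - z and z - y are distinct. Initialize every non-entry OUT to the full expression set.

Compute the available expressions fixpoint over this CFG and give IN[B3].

Fixpoint table:
  B0: | IN={} | OUT={a+a}
  B1: | IN={} | OUT={c*c}
  B2: | IN={c*c} | OUT={c*c}
  B3: | IN={c*c} | OUT={a+c, c*c}
  B4: | IN={a+c, c*c} | OUT={a+c, c*c}

Merge at B3: IN[B3] = OUT[B2] = {c*c}

Answer: {c*c}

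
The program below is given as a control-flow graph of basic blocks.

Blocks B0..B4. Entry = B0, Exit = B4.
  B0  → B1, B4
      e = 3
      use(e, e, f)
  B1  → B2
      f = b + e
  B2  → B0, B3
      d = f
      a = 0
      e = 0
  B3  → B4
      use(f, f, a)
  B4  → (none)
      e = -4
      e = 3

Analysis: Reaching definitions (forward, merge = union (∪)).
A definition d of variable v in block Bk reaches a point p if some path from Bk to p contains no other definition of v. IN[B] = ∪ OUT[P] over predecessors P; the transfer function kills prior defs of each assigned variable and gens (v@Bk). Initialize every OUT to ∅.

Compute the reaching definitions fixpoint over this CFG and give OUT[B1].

Answer: {a@B2, d@B2, e@B0, f@B1}

Working:
Fixpoint table:
  B0:  IN={a@B2, d@B2, e@B2, f@B1}  OUT={a@B2, d@B2, e@B0, f@B1}
  B1:  IN={a@B2, d@B2, e@B0, f@B1}  OUT={a@B2, d@B2, e@B0, f@B1}
  B2:  IN={a@B2, d@B2, e@B0, f@B1}  OUT={a@B2, d@B2, e@B2, f@B1}
  B3:  IN={a@B2, d@B2, e@B2, f@B1}  OUT={a@B2, d@B2, e@B2, f@B1}
  B4:  IN={a@B2, d@B2, e@B0, e@B2, f@B1}  OUT={a@B2, d@B2, e@B4, f@B1}

Merge at B1: IN[B1] = OUT[B0] = {a@B2, d@B2, e@B0, f@B1}
Applying B1's transfer function to that IN value gives OUT[B1] (row B1 above).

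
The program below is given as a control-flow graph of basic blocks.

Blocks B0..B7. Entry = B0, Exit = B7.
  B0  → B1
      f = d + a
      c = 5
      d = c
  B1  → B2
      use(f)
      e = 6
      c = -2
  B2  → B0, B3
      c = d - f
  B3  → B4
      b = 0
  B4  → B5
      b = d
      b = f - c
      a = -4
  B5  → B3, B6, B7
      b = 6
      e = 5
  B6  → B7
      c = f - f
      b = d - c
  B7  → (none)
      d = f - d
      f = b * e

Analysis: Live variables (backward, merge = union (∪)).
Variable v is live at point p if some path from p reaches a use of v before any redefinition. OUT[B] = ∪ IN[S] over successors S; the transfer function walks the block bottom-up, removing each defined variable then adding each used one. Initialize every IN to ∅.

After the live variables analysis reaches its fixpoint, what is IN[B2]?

Answer: {a, d, f}

Derivation:
Fixpoint table:
  B0:  IN={a, d}  OUT={a, d, f}
  B1:  IN={a, d, f}  OUT={a, d, f}
  B2:  IN={a, d, f}  OUT={a, c, d, f}
  B3:  IN={c, d, f}  OUT={c, d, f}
  B4:  IN={c, d, f}  OUT={c, d, f}
  B5:  IN={c, d, f}  OUT={b, c, d, e, f}
  B6:  IN={d, e, f}  OUT={b, d, e, f}
  B7:  IN={b, d, e, f}  OUT={}

Merge at B2: OUT[B2] = IN[B0] ⊔ IN[B3] = {a, c, d, f}
Applying B2's transfer function to that OUT value gives IN[B2] (row B2 above).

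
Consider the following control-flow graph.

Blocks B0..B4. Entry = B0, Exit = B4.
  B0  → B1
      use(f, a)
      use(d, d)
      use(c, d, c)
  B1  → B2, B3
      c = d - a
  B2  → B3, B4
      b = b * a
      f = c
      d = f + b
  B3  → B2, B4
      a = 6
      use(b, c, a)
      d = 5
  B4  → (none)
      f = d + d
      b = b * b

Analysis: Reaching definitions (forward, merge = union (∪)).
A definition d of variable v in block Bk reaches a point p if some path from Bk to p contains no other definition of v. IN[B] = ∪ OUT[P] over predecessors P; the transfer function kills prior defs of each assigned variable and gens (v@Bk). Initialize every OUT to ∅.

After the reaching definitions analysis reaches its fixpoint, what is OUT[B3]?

Answer: {a@B3, b@B2, c@B1, d@B3, f@B2}

Trace:
Converged values:
  B0:   IN={}   OUT={}
  B1:   IN={}   OUT={c@B1}
  B2:   IN={a@B3, b@B2, c@B1, d@B3, f@B2}   OUT={a@B3, b@B2, c@B1, d@B2, f@B2}
  B3:   IN={a@B3, b@B2, c@B1, d@B2, f@B2}   OUT={a@B3, b@B2, c@B1, d@B3, f@B2}
  B4:   IN={a@B3, b@B2, c@B1, d@B2, d@B3, f@B2}   OUT={a@B3, b@B4, c@B1, d@B2, d@B3, f@B4}

Merge at B3: IN[B3] = OUT[B1] ⊔ OUT[B2] = {a@B3, b@B2, c@B1, d@B2, f@B2}
Applying B3's transfer function to that IN value gives OUT[B3] (row B3 above).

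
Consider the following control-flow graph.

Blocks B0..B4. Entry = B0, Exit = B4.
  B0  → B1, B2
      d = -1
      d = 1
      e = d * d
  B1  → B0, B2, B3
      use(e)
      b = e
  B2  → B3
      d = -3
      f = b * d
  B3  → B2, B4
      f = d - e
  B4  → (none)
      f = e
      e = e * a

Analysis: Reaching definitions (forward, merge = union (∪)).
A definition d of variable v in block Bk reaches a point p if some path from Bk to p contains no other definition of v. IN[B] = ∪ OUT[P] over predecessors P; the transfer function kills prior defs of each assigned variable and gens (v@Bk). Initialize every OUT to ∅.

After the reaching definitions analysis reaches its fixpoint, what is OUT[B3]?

Converged values:
  B0:  IN={b@B1, d@B0, e@B0}  OUT={b@B1, d@B0, e@B0}
  B1:  IN={b@B1, d@B0, e@B0}  OUT={b@B1, d@B0, e@B0}
  B2:  IN={b@B1, d@B0, d@B2, e@B0, f@B3}  OUT={b@B1, d@B2, e@B0, f@B2}
  B3:  IN={b@B1, d@B0, d@B2, e@B0, f@B2}  OUT={b@B1, d@B0, d@B2, e@B0, f@B3}
  B4:  IN={b@B1, d@B0, d@B2, e@B0, f@B3}  OUT={b@B1, d@B0, d@B2, e@B4, f@B4}

Merge at B3: IN[B3] = OUT[B1] ⊔ OUT[B2] = {b@B1, d@B0, d@B2, e@B0, f@B2}
Applying B3's transfer function to that IN value gives OUT[B3] (row B3 above).

Answer: {b@B1, d@B0, d@B2, e@B0, f@B3}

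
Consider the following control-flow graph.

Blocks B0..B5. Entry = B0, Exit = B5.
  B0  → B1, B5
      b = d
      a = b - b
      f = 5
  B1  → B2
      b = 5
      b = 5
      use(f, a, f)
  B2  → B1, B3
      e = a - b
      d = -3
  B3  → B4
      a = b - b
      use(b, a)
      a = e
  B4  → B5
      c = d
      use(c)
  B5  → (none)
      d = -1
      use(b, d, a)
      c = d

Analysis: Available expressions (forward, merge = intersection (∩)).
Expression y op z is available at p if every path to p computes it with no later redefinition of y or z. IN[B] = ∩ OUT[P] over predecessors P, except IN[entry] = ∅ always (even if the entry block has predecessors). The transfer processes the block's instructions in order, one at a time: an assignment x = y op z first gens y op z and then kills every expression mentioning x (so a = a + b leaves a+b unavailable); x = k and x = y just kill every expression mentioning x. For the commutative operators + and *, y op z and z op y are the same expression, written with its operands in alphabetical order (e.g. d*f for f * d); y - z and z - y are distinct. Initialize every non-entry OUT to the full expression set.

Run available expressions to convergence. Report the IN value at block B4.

Answer: {b-b}

Trace:
Per-block solution:
  B0:   IN={}   OUT={b-b}
  B1:   IN={}   OUT={}
  B2:   IN={}   OUT={a-b}
  B3:   IN={a-b}   OUT={b-b}
  B4:   IN={b-b}   OUT={b-b}
  B5:   IN={b-b}   OUT={b-b}

Merge at B4: IN[B4] = OUT[B3] = {b-b}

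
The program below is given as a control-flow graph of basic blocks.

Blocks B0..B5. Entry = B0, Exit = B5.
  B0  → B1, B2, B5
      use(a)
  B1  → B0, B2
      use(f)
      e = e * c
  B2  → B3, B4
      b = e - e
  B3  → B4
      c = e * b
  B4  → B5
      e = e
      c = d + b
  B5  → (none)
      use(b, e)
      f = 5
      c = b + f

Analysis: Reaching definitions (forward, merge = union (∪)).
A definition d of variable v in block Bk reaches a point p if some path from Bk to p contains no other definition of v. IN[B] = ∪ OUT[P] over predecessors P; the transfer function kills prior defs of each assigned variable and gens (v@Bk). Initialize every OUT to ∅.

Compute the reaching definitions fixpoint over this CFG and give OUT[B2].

Answer: {b@B2, e@B1}

Trace:
Per-block solution:
  B0: | IN={e@B1} | OUT={e@B1}
  B1: | IN={e@B1} | OUT={e@B1}
  B2: | IN={e@B1} | OUT={b@B2, e@B1}
  B3: | IN={b@B2, e@B1} | OUT={b@B2, c@B3, e@B1}
  B4: | IN={b@B2, c@B3, e@B1} | OUT={b@B2, c@B4, e@B4}
  B5: | IN={b@B2, c@B4, e@B1, e@B4} | OUT={b@B2, c@B5, e@B1, e@B4, f@B5}

Merge at B2: IN[B2] = OUT[B0] ⊔ OUT[B1] = {e@B1}
Applying B2's transfer function to that IN value gives OUT[B2] (row B2 above).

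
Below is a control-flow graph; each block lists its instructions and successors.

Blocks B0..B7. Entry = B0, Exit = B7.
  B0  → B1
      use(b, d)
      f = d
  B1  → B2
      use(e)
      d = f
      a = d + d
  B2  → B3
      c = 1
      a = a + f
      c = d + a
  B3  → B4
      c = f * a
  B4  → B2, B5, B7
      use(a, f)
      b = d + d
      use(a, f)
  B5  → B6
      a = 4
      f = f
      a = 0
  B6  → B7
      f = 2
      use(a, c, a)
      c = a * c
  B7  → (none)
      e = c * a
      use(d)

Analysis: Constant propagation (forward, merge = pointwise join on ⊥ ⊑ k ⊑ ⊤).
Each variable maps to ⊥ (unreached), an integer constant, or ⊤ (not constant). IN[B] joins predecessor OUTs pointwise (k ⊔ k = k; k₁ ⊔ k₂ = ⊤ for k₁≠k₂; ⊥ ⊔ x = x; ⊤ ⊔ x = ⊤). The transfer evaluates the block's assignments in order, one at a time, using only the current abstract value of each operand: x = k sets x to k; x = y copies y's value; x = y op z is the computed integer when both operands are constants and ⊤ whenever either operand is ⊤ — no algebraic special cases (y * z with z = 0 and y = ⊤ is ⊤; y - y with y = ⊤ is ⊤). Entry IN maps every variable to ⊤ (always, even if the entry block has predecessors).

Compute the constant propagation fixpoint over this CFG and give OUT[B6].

Fixpoint table:
  B0: | IN=(all ⊤) | OUT=(all ⊤)
  B1: | IN=(all ⊤) | OUT=(all ⊤)
  B2: | IN=(all ⊤) | OUT=(all ⊤)
  B3: | IN=(all ⊤) | OUT=(all ⊤)
  B4: | IN=(all ⊤) | OUT=(all ⊤)
  B5: | IN=(all ⊤) | OUT={a:0; rest ⊤}
  B6: | IN={a:0; rest ⊤} | OUT={a:0, f:2; rest ⊤}
  B7: | IN=(all ⊤) | OUT=(all ⊤)

Merge at B6: IN[B6] = OUT[B5] = {a: 0, b: ⊤, c: ⊤, d: ⊤, e: ⊤, f: ⊤}
Applying B6's transfer function to that IN value gives OUT[B6] (row B6 above).

Answer: {a: 0, b: ⊤, c: ⊤, d: ⊤, e: ⊤, f: 2}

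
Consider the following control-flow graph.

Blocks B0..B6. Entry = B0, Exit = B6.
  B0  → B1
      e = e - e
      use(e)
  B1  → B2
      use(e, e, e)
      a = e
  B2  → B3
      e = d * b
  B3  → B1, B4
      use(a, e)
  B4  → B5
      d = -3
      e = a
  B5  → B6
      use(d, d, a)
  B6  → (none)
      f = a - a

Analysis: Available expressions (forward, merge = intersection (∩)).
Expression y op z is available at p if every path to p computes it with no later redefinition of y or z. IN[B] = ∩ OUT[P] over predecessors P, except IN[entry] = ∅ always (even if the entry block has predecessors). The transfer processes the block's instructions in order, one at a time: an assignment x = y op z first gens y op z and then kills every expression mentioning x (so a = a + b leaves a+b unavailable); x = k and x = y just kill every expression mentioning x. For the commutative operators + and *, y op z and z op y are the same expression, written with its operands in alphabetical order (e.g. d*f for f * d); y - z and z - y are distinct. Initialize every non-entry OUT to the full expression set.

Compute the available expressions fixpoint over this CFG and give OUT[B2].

Answer: {b*d}

Derivation:
Fixpoint table:
  B0:   IN={}   OUT={}
  B1:   IN={}   OUT={}
  B2:   IN={}   OUT={b*d}
  B3:   IN={b*d}   OUT={b*d}
  B4:   IN={b*d}   OUT={}
  B5:   IN={}   OUT={}
  B6:   IN={}   OUT={a-a}

Merge at B2: IN[B2] = OUT[B1] = {}
Applying B2's transfer function to that IN value gives OUT[B2] (row B2 above).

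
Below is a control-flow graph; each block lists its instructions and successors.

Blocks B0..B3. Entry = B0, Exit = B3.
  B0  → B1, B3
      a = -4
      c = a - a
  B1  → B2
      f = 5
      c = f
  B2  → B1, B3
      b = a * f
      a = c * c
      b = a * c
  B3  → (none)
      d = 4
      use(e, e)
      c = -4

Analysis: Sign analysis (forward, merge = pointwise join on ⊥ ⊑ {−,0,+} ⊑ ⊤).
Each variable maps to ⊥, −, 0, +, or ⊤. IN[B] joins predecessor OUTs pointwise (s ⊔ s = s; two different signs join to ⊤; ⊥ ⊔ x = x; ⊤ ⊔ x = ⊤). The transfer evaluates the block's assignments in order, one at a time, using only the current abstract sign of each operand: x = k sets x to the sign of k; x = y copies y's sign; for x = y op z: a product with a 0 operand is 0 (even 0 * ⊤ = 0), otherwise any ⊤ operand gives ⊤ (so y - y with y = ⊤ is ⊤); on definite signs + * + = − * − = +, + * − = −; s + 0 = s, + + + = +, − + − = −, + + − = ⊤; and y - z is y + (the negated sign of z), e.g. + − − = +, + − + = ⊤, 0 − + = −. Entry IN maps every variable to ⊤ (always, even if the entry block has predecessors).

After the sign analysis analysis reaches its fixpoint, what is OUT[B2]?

Answer: {a: +, b: +, c: +, d: ⊤, e: ⊤, f: +}

Derivation:
Converged values:
  B0:   IN=(all ⊤)   OUT={a:-; rest ⊤}
  B1:   IN=(all ⊤)   OUT={c:+, f:+; rest ⊤}
  B2:   IN={c:+, f:+; rest ⊤}   OUT={a:+, b:+, c:+, f:+; rest ⊤}
  B3:   IN=(all ⊤)   OUT={c:-, d:+; rest ⊤}

Merge at B2: IN[B2] = OUT[B1] = {a: ⊤, b: ⊤, c: +, d: ⊤, e: ⊤, f: +}
Applying B2's transfer function to that IN value gives OUT[B2] (row B2 above).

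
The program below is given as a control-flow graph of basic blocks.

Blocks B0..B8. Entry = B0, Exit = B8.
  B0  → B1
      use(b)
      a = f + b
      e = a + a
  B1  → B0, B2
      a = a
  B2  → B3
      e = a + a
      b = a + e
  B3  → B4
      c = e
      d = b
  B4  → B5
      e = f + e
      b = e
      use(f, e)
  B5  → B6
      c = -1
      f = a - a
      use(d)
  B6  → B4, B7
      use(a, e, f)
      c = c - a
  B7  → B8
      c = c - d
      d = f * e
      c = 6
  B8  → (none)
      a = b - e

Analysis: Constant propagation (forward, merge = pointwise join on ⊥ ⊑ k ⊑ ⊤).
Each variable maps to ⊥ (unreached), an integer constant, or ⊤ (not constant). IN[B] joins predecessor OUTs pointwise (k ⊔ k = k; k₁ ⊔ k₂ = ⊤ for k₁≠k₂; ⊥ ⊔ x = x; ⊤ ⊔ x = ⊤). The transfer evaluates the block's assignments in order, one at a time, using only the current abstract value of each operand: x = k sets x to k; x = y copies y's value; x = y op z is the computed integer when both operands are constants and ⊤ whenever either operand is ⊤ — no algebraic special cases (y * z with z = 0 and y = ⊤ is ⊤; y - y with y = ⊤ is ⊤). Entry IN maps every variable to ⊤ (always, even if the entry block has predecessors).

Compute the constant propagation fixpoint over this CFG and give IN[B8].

Answer: {a: ⊤, b: ⊤, c: 6, d: ⊤, e: ⊤, f: ⊤}

Derivation:
Fixpoint table:
  B0: | IN=(all ⊤) | OUT=(all ⊤)
  B1: | IN=(all ⊤) | OUT=(all ⊤)
  B2: | IN=(all ⊤) | OUT=(all ⊤)
  B3: | IN=(all ⊤) | OUT=(all ⊤)
  B4: | IN=(all ⊤) | OUT=(all ⊤)
  B5: | IN=(all ⊤) | OUT={c:-1; rest ⊤}
  B6: | IN={c:-1; rest ⊤} | OUT=(all ⊤)
  B7: | IN=(all ⊤) | OUT={c:6; rest ⊤}
  B8: | IN={c:6; rest ⊤} | OUT={c:6; rest ⊤}

Merge at B8: IN[B8] = OUT[B7] = {a: ⊤, b: ⊤, c: 6, d: ⊤, e: ⊤, f: ⊤}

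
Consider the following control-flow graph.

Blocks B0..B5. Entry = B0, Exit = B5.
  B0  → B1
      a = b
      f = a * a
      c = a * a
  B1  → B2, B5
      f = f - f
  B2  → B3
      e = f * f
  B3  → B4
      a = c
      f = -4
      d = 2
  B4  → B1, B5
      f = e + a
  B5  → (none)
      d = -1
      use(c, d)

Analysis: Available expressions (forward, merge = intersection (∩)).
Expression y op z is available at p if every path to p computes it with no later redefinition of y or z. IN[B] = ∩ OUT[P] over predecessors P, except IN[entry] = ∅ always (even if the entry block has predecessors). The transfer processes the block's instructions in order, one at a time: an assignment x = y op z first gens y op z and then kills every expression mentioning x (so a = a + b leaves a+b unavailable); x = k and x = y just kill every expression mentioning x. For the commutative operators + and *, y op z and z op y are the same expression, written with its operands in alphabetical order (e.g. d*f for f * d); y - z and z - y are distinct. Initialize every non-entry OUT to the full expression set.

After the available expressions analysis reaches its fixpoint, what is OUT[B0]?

Per-block solution:
  B0: | IN={} | OUT={a*a}
  B1: | IN={} | OUT={}
  B2: | IN={} | OUT={f*f}
  B3: | IN={f*f} | OUT={}
  B4: | IN={} | OUT={a+e}
  B5: | IN={} | OUT={}

B0 is the boundary node: IN[B0] = {}
Applying B0's transfer function to that IN value gives OUT[B0] (row B0 above).

Answer: {a*a}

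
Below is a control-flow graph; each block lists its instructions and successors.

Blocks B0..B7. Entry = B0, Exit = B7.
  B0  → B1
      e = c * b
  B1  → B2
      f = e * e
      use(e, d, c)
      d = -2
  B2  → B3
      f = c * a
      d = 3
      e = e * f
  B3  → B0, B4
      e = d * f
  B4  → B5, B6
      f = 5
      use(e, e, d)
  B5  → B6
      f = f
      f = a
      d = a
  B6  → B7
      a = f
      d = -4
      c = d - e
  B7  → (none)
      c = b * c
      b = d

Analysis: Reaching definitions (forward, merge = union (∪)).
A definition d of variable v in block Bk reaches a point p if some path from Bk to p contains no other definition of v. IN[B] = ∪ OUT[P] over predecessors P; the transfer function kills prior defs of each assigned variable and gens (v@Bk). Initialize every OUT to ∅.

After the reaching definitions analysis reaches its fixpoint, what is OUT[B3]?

Converged values:
  B0:  IN={d@B2, e@B3, f@B2}  OUT={d@B2, e@B0, f@B2}
  B1:  IN={d@B2, e@B0, f@B2}  OUT={d@B1, e@B0, f@B1}
  B2:  IN={d@B1, e@B0, f@B1}  OUT={d@B2, e@B2, f@B2}
  B3:  IN={d@B2, e@B2, f@B2}  OUT={d@B2, e@B3, f@B2}
  B4:  IN={d@B2, e@B3, f@B2}  OUT={d@B2, e@B3, f@B4}
  B5:  IN={d@B2, e@B3, f@B4}  OUT={d@B5, e@B3, f@B5}
  B6:  IN={d@B2, d@B5, e@B3, f@B4, f@B5}  OUT={a@B6, c@B6, d@B6, e@B3, f@B4, f@B5}
  B7:  IN={a@B6, c@B6, d@B6, e@B3, f@B4, f@B5}  OUT={a@B6, b@B7, c@B7, d@B6, e@B3, f@B4, f@B5}

Merge at B3: IN[B3] = OUT[B2] = {d@B2, e@B2, f@B2}
Applying B3's transfer function to that IN value gives OUT[B3] (row B3 above).

Answer: {d@B2, e@B3, f@B2}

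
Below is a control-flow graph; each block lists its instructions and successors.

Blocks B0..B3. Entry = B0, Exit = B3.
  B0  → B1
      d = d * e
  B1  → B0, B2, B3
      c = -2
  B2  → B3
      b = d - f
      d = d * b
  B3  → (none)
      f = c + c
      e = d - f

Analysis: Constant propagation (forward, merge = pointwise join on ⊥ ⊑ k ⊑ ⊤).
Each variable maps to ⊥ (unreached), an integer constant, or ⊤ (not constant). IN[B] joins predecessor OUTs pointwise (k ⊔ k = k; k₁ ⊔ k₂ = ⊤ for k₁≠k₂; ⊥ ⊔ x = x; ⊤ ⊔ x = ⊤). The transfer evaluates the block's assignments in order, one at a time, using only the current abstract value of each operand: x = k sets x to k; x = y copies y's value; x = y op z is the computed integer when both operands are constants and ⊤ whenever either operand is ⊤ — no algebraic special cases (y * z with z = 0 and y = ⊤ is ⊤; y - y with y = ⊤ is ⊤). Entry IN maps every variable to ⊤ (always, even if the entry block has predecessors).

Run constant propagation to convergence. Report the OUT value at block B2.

Converged values:
  B0: | IN=(all ⊤) | OUT=(all ⊤)
  B1: | IN=(all ⊤) | OUT={c:-2; rest ⊤}
  B2: | IN={c:-2; rest ⊤} | OUT={c:-2; rest ⊤}
  B3: | IN={c:-2; rest ⊤} | OUT={c:-2, f:-4; rest ⊤}

Merge at B2: IN[B2] = OUT[B1] = {a: ⊤, b: ⊤, c: -2, d: ⊤, e: ⊤, f: ⊤}
Applying B2's transfer function to that IN value gives OUT[B2] (row B2 above).

Answer: {a: ⊤, b: ⊤, c: -2, d: ⊤, e: ⊤, f: ⊤}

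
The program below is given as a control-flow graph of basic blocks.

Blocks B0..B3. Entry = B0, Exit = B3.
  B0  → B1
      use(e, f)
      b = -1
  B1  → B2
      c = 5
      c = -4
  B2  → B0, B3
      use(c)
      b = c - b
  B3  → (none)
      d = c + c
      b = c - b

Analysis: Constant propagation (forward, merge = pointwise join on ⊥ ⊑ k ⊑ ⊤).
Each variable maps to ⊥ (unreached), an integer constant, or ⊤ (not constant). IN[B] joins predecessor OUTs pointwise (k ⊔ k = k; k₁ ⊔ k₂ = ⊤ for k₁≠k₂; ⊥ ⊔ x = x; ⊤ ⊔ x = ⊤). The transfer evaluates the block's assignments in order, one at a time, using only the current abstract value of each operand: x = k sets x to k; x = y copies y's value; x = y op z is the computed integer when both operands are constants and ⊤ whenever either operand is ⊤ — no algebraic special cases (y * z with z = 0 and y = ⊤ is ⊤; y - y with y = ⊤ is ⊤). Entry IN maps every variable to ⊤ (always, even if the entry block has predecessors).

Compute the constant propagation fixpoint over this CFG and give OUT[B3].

Answer: {a: ⊤, b: -1, c: -4, d: -8, e: ⊤, f: ⊤}

Derivation:
Fixpoint table:
  B0:   IN=(all ⊤)   OUT={b:-1; rest ⊤}
  B1:   IN={b:-1; rest ⊤}   OUT={b:-1, c:-4; rest ⊤}
  B2:   IN={b:-1, c:-4; rest ⊤}   OUT={b:-3, c:-4; rest ⊤}
  B3:   IN={b:-3, c:-4; rest ⊤}   OUT={b:-1, c:-4, d:-8; rest ⊤}

Merge at B3: IN[B3] = OUT[B2] = {a: ⊤, b: -3, c: -4, d: ⊤, e: ⊤, f: ⊤}
Applying B3's transfer function to that IN value gives OUT[B3] (row B3 above).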